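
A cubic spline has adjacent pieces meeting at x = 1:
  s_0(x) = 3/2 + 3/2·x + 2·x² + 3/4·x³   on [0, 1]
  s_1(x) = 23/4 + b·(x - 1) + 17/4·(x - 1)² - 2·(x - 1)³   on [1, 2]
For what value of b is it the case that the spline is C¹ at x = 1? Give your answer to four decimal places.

s_0'(x) = 3/2 + 4·x + 9/4·x², so s_0'(1) = 31/4. On the right, s_1'(1) = b, so b = 31/4.

7.7500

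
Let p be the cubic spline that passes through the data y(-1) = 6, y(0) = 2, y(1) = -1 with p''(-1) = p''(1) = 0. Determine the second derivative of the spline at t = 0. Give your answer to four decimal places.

1.5000

Write σ_i for p''(x_i). With h_i = 1, 1 and divided differences Δ_i = -4, -3, the continuity of p' gives the tridiagonal system
  1·σ_0 + 4·σ_1 + 1·σ_2 = 6(Δ_1 - Δ_0) = 6
Natural end conditions: σ_0 = σ_2 = 0.
Hence σ_0 = 0, σ_1 = 3/2, σ_2 = 0.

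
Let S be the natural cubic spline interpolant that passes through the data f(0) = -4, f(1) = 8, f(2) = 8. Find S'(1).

Write M_i for S''(x_i). With h_i = 1, 1 and divided differences Δ_i = 12, 0, the continuity of S' gives the tridiagonal system
  1·M_0 + 4·M_1 + 1·M_2 = 6(Δ_1 - Δ_0) = -72
Natural end conditions: M_0 = M_2 = 0.
Solving: M_0 = 0, M_1 = -18, M_2 = 0.
On [1, 2], S'(x) = b_1 + 2c_1·(x - 1) + 3d_1·(x - 1)² with b_1 = Δ_1 - h_1(2M_1 + M_2)/6 = 6, c_1 = M_1/2 = -9, d_1 = (M_2 - M_1)/(6h_1) = 3. So S'(1) = 6.

6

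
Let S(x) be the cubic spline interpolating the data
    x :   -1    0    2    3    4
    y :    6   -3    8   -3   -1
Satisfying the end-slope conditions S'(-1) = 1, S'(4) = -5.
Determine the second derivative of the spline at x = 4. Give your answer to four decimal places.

Write M_i for S''(x_i). With h_i = 1, 2, 1, 1 and divided differences Δ_i = -9, 11/2, -11, 2, the continuity of S' gives the tridiagonal system
  1·M_0 + 6·M_1 + 2·M_2 = 6(Δ_1 - Δ_0) = 87
  2·M_1 + 6·M_2 + 1·M_3 = 6(Δ_2 - Δ_1) = -99
  1·M_2 + 4·M_3 + 1·M_4 = 6(Δ_3 - Δ_2) = 78
Clamped end conditions give two more equations: 2h_0·M_0 + h_0·M_1 = 6(Δ_0 - S'(-1)) = -60 and h_3·M_3 + 2h_3·M_4 = 6(S'(4) - Δ_3) = -42.
Hence M_0 = -2997/64, M_1 = 1077/32, M_2 = -4359/128, M_3 = 2433/64, M_4 = -5121/128.

-40.0078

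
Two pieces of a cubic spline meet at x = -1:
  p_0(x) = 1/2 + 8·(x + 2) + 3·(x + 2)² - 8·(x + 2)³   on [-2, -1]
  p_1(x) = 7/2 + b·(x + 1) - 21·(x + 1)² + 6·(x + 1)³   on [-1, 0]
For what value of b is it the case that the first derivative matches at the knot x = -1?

-10

p_0'(x) = 8 + 6·(x + 2) - 24·(x + 2)², so p_0'(-1) = -10. On the right, p_1'(-1) = b, so b = -10.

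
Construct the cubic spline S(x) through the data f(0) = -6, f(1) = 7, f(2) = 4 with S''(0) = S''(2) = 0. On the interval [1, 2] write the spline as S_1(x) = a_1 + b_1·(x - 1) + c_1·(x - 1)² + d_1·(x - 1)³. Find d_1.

4

Put σ_i = S'' at the i-th knot. Here h = (1, 1) and Δ = (13, -3), so the interior equations h_(i-1)·σ_(i-1) + 2(h_(i-1)+h_i)·σ_i + h_i·σ_(i+1) = 6(Δ_i − Δ_(i-1)) read
  1·σ_0 + 4·σ_1 + 1·σ_2 = 6(Δ_1 - Δ_0) = -96
Natural end conditions: σ_0 = σ_2 = 0.
Hence σ_0 = 0, σ_1 = -24, σ_2 = 0.
On [1, 2], with S_1(x) = a_1 + b_1·(x - 1) + c_1·(x - 1)² + d_1·(x - 1)³: c_1 = σ_1/2 = -12, d_1 = (σ_2 - σ_1)/(6h_1) = 4, b_1 = Δ_1 - h_1(2σ_1 + σ_2)/6 = 5.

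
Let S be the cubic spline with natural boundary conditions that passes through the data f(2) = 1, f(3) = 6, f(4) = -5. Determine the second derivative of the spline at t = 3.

-24

Write M_i for S''(x_i). With h_i = 1, 1 and divided differences Δ_i = 5, -11, the continuity of S' gives the tridiagonal system
  1·M_0 + 4·M_1 + 1·M_2 = 6(Δ_1 - Δ_0) = -96
Natural end conditions: M_0 = M_2 = 0.
Hence M_0 = 0, M_1 = -24, M_2 = 0.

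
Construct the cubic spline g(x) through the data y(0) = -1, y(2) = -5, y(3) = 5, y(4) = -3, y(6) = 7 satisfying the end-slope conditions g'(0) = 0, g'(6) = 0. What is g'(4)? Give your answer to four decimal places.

-5.7500

Let M_i = g''(x_i). Step sizes h_i = 2, 1, 1, 2; slopes of the chords Δ_i = (y_(i+1) - y_i)/h_i = -2, 10, -8, 5.
  2·M_0 + 6·M_1 + 1·M_2 = 6(Δ_1 - Δ_0) = 72
  1·M_1 + 4·M_2 + 1·M_3 = 6(Δ_2 - Δ_1) = -108
  1·M_2 + 6·M_3 + 2·M_4 = 6(Δ_3 - Δ_2) = 78
Clamped end conditions give two more equations: 2h_0·M_0 + h_0·M_1 = 6(Δ_0 - g'(0)) = -12 and h_3·M_3 + 2h_3·M_4 = 6(g'(6) - Δ_3) = -30.
Solving: M_0 = -59/4, M_1 = 47/2, M_2 = -79/2, M_3 = 53/2, M_4 = -83/4.
On [4, 6], g'(x) = b_3 + 2c_3·(x - 4) + 3d_3·(x - 4)² with b_3 = Δ_3 - h_3(2M_3 + M_4)/6 = -23/4, c_3 = M_3/2 = 53/4, d_3 = (M_4 - M_3)/(6h_3) = -63/16. So g'(4) = -23/4.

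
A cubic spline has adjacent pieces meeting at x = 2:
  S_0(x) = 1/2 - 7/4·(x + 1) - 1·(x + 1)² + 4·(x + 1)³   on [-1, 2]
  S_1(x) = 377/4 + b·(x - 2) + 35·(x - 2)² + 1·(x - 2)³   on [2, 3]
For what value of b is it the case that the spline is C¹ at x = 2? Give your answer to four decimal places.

S_0'(x) = -7/4 - 2·(x + 1) + 12·(x + 1)², so S_0'(2) = 401/4. On the right, S_1'(2) = b, so b = 401/4.

100.2500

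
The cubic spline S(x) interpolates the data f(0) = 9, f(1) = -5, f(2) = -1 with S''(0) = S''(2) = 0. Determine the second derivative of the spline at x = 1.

With σ_i denoting the second derivative at x_i, h_i = 1, 1, and Δ_i = (y_(i+1) − y_i)/h_i = -14, 4:
  1·σ_0 + 4·σ_1 + 1·σ_2 = 6(Δ_1 - Δ_0) = 108
Natural end conditions: σ_0 = σ_2 = 0.
Solving the tridiagonal system: σ_0 = 0, σ_1 = 27, σ_2 = 0.

27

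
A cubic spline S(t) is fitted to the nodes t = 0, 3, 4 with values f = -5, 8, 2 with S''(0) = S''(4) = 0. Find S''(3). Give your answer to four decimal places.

Let σ_i = S''(x_i). Step sizes h_i = 3, 1; slopes of the chords Δ_i = (y_(i+1) - y_i)/h_i = 13/3, -6.
  3·σ_0 + 8·σ_1 + 1·σ_2 = 6(Δ_1 - Δ_0) = -62
Natural end conditions: σ_0 = σ_2 = 0.
Forward elimination and back-substitution give σ_0 = 0, σ_1 = -31/4, σ_2 = 0.

-7.7500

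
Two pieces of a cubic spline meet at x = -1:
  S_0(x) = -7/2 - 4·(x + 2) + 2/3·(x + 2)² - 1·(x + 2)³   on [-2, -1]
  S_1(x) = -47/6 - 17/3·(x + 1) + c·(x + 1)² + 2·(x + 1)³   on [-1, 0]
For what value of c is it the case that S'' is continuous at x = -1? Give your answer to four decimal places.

-2.3333

S_0''(x) = 4/3 - 6·(x + 2), so S_0''(-1) = -14/3. On the right, S_1''(-1) = 2c, so c = -7/3.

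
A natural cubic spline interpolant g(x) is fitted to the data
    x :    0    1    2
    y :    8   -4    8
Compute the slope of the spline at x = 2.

With σ_i denoting the second derivative at x_i, h_i = 1, 1, and Δ_i = (y_(i+1) − y_i)/h_i = -12, 12:
  1·σ_0 + 4·σ_1 + 1·σ_2 = 6(Δ_1 - Δ_0) = 144
Natural end conditions: σ_0 = σ_2 = 0.
Forward elimination and back-substitution give σ_0 = 0, σ_1 = 36, σ_2 = 0.
On [1, 2], g'(x) = b_1 + 2c_1·(x - 1) + 3d_1·(x - 1)² with b_1 = Δ_1 - h_1(2σ_1 + σ_2)/6 = 0, c_1 = σ_1/2 = 18, d_1 = (σ_2 - σ_1)/(6h_1) = -6. So g'(2) = 18.

18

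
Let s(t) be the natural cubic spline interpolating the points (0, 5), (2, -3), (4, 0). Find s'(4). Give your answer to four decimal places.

With M_i denoting the second derivative at x_i, h_i = 2, 2, and Δ_i = (y_(i+1) − y_i)/h_i = -4, 3/2:
  2·M_0 + 8·M_1 + 2·M_2 = 6(Δ_1 - Δ_0) = 33
Natural end conditions: M_0 = M_2 = 0.
Solving: M_0 = 0, M_1 = 33/8, M_2 = 0.
On [2, 4], s'(t) = b_1 + 2c_1·(t - 2) + 3d_1·(t - 2)² with b_1 = Δ_1 - h_1(2M_1 + M_2)/6 = -5/4, c_1 = M_1/2 = 33/16, d_1 = (M_2 - M_1)/(6h_1) = -11/32. So s'(4) = 23/8.

2.8750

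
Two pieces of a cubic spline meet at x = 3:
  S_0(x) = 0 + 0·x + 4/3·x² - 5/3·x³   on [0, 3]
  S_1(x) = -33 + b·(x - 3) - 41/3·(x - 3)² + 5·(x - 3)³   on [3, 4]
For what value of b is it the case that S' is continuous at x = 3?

S_0'(x) = 0 + 8/3·x - 5·x², so S_0'(3) = -37. On the right, S_1'(3) = b, so b = -37.

-37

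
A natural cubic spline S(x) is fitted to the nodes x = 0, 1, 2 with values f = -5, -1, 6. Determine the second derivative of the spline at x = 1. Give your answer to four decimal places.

With m_i denoting the second derivative at x_i, h_i = 1, 1, and Δ_i = (y_(i+1) − y_i)/h_i = 4, 7:
  1·m_0 + 4·m_1 + 1·m_2 = 6(Δ_1 - Δ_0) = 18
Natural end conditions: m_0 = m_2 = 0.
Solving: m_0 = 0, m_1 = 9/2, m_2 = 0.

4.5000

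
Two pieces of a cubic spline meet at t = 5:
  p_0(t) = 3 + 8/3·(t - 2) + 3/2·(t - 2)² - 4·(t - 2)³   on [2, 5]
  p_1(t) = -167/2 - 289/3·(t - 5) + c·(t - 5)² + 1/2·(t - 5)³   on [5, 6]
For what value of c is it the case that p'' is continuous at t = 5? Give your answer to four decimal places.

-34.5000

p_0''(t) = 3 - 24·(t - 2), so p_0''(5) = -69. On the right, p_1''(5) = 2c, so c = -69/2.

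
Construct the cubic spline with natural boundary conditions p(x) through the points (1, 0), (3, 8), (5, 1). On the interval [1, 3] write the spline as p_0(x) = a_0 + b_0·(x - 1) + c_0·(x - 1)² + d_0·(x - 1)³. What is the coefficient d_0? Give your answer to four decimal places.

Let σ_i = p''(x_i). Step sizes h_i = 2, 2; slopes of the chords Δ_i = (y_(i+1) - y_i)/h_i = 4, -7/2.
  2·σ_0 + 8·σ_1 + 2·σ_2 = 6(Δ_1 - Δ_0) = -45
Natural end conditions: σ_0 = σ_2 = 0.
Forward elimination and back-substitution give σ_0 = 0, σ_1 = -45/8, σ_2 = 0.
On [1, 3], with p_0(x) = a_0 + b_0·(x - 1) + c_0·(x - 1)² + d_0·(x - 1)³: c_0 = σ_0/2 = 0, d_0 = (σ_1 - σ_0)/(6h_0) = -15/32, b_0 = Δ_0 - h_0(2σ_0 + σ_1)/6 = 47/8.

-0.4688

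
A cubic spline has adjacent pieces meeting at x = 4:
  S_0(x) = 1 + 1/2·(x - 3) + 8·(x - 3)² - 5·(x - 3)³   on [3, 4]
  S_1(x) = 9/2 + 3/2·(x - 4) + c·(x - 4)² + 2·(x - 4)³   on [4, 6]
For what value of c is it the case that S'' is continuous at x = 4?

S_0''(x) = 16 - 30·(x - 3), so S_0''(4) = -14. On the right, S_1''(4) = 2c, so c = -7.

-7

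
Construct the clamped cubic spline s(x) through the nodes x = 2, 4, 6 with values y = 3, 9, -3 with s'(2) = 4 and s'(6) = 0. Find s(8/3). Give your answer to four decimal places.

Put M_i = s'' at the i-th knot. Here h = (2, 2) and Δ = (3, -6), so the interior equations h_(i-1)·M_(i-1) + 2(h_(i-1)+h_i)·M_i + h_i·M_(i+1) = 6(Δ_i − Δ_(i-1)) read
  2·M_0 + 8·M_1 + 2·M_2 = 6(Δ_1 - Δ_0) = -54
Clamped end conditions give two more equations: 2h_0·M_0 + h_0·M_1 = 6(Δ_0 - s'(2)) = -6 and h_1·M_1 + 2h_1·M_2 = 6(s'(6) - Δ_1) = 36.
Forward elimination and back-substitution give M_0 = 17/4, M_1 = -23/2, M_2 = 59/4.
On [2, 4], s(x) = 3 + 4·(x - 2) + 17/8·(x - 2)² - 21/16·(x - 2)³.
With (x - 2) = 2/3: s(8/3) = 56/9.

6.2222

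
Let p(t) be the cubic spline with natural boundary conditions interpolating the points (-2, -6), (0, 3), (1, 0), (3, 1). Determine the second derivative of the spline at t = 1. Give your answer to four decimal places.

With m_i denoting the second derivative at x_i, h_i = 2, 1, 2, and Δ_i = (y_(i+1) − y_i)/h_i = 9/2, -3, 1/2:
  2·m_0 + 6·m_1 + 1·m_2 = 6(Δ_1 - Δ_0) = -45
  1·m_1 + 6·m_2 + 2·m_3 = 6(Δ_2 - Δ_1) = 21
Natural end conditions: m_0 = m_3 = 0.
Solving: m_0 = 0, m_1 = -291/35, m_2 = 171/35, m_3 = 0.

4.8857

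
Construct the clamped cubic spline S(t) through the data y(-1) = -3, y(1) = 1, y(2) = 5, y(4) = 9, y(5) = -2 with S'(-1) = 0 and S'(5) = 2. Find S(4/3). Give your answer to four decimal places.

2.0450

Put σ_i = S'' at the i-th knot. Here h = (2, 1, 2, 1) and Δ = (2, 4, 2, -11), so the interior equations h_(i-1)·σ_(i-1) + 2(h_(i-1)+h_i)·σ_i + h_i·σ_(i+1) = 6(Δ_i − Δ_(i-1)) read
  2·σ_0 + 6·σ_1 + 1·σ_2 = 6(Δ_1 - Δ_0) = 12
  1·σ_1 + 6·σ_2 + 2·σ_3 = 6(Δ_2 - Δ_1) = -12
  2·σ_2 + 6·σ_3 + 1·σ_4 = 6(Δ_3 - Δ_2) = -78
Clamped end conditions give two more equations: 2h_0·σ_0 + h_0·σ_1 = 6(Δ_0 - S'(-1)) = 12 and h_3·σ_3 + 2h_3·σ_4 = 6(S'(5) - Δ_3) = 78.
Solving: σ_0 = 277/93, σ_1 = 4/93, σ_2 = 538/93, σ_3 = -2174/93, σ_4 = 4714/93.
On [1, 2], S(t) = 1 + 281/93·(t - 1) + 2/93·(t - 1)² + 89/93·(t - 1)³.
With (t - 1) = 1/3: S(4/3) = 5135/2511.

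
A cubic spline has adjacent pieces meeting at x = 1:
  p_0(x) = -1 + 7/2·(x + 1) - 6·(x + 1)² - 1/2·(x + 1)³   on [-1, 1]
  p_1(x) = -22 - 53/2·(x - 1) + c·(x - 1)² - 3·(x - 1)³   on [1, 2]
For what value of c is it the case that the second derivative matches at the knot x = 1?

p_0''(x) = -12 - 3·(x + 1), so p_0''(1) = -18. On the right, p_1''(1) = 2c, so c = -9.

-9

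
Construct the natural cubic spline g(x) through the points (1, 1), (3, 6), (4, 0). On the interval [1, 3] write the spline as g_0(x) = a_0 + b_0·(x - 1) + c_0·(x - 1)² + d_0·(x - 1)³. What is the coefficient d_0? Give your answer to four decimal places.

-0.7083

With m_i denoting the second derivative at x_i, h_i = 2, 1, and Δ_i = (y_(i+1) − y_i)/h_i = 5/2, -6:
  2·m_0 + 6·m_1 + 1·m_2 = 6(Δ_1 - Δ_0) = -51
Natural end conditions: m_0 = m_2 = 0.
Solving: m_0 = 0, m_1 = -17/2, m_2 = 0.
On [1, 3], with g_0(x) = a_0 + b_0·(x - 1) + c_0·(x - 1)² + d_0·(x - 1)³: c_0 = m_0/2 = 0, d_0 = (m_1 - m_0)/(6h_0) = -17/24, b_0 = Δ_0 - h_0(2m_0 + m_1)/6 = 16/3.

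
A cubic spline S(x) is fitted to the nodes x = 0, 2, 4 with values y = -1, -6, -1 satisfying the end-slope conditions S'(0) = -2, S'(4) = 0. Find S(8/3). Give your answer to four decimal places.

Let M_i = S''(x_i). Step sizes h_i = 2, 2; slopes of the chords Δ_i = (y_(i+1) - y_i)/h_i = -5/2, 5/2.
  2·M_0 + 8·M_1 + 2·M_2 = 6(Δ_1 - Δ_0) = 30
Clamped end conditions give two more equations: 2h_0·M_0 + h_0·M_1 = 6(Δ_0 - S'(0)) = -3 and h_1·M_1 + 2h_1·M_2 = 6(S'(4) - Δ_1) = -15.
Solving the tridiagonal system: M_0 = -4, M_1 = 13/2, M_2 = -7.
On [2, 4], S(x) = -6 + 1/2·(x - 2) + 13/4·(x - 2)² - 9/8·(x - 2)³.
With (x - 2) = 2/3: S(8/3) = -41/9.

-4.5556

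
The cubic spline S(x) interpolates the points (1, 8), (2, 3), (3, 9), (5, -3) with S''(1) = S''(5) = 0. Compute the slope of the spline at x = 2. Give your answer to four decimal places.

1.7826

Write M_i for S''(x_i). With h_i = 1, 1, 2 and divided differences Δ_i = -5, 6, -6, the continuity of S' gives the tridiagonal system
  1·M_0 + 4·M_1 + 1·M_2 = 6(Δ_1 - Δ_0) = 66
  1·M_1 + 6·M_2 + 2·M_3 = 6(Δ_2 - Δ_1) = -72
Natural end conditions: M_0 = M_3 = 0.
Solving the tridiagonal system: M_0 = 0, M_1 = 468/23, M_2 = -354/23, M_3 = 0.
On [2, 3], S'(x) = b_1 + 2c_1·(x - 2) + 3d_1·(x - 2)² with b_1 = Δ_1 - h_1(2M_1 + M_2)/6 = 41/23, c_1 = M_1/2 = 234/23, d_1 = (M_2 - M_1)/(6h_1) = -137/23. So S'(2) = 41/23.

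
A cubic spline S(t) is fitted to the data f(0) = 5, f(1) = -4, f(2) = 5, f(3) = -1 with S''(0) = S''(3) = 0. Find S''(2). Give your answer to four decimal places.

-31.2000

Put M_i = S'' at the i-th knot. Here h = (1, 1, 1) and Δ = (-9, 9, -6), so the interior equations h_(i-1)·M_(i-1) + 2(h_(i-1)+h_i)·M_i + h_i·M_(i+1) = 6(Δ_i − Δ_(i-1)) read
  1·M_0 + 4·M_1 + 1·M_2 = 6(Δ_1 - Δ_0) = 108
  1·M_1 + 4·M_2 + 1·M_3 = 6(Δ_2 - Δ_1) = -90
Natural end conditions: M_0 = M_3 = 0.
Forward elimination and back-substitution give M_0 = 0, M_1 = 174/5, M_2 = -156/5, M_3 = 0.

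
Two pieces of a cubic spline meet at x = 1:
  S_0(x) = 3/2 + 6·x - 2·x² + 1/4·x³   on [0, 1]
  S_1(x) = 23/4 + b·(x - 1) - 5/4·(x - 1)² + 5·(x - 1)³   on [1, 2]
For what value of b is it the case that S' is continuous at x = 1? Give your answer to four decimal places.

S_0'(x) = 6 - 4·x + 3/4·x², so S_0'(1) = 11/4. On the right, S_1'(1) = b, so b = 11/4.

2.7500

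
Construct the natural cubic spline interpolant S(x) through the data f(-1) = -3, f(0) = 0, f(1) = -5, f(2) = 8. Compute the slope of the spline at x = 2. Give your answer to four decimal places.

Write M_i for S''(x_i). With h_i = 1, 1, 1 and divided differences Δ_i = 3, -5, 13, the continuity of S' gives the tridiagonal system
  1·M_0 + 4·M_1 + 1·M_2 = 6(Δ_1 - Δ_0) = -48
  1·M_1 + 4·M_2 + 1·M_3 = 6(Δ_2 - Δ_1) = 108
Natural end conditions: M_0 = M_3 = 0.
Solving: M_0 = 0, M_1 = -20, M_2 = 32, M_3 = 0.
On [1, 2], S'(x) = b_2 + 2c_2·(x - 1) + 3d_2·(x - 1)² with b_2 = Δ_2 - h_2(2M_2 + M_3)/6 = 7/3, c_2 = M_2/2 = 16, d_2 = (M_3 - M_2)/(6h_2) = -16/3. So S'(2) = 55/3.

18.3333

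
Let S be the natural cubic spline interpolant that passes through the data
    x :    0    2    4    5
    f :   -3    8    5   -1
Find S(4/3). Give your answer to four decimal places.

5.4444

With m_i denoting the second derivative at x_i, h_i = 2, 2, 1, and Δ_i = (y_(i+1) − y_i)/h_i = 11/2, -3/2, -6:
  2·m_0 + 8·m_1 + 2·m_2 = 6(Δ_1 - Δ_0) = -42
  2·m_1 + 6·m_2 + 1·m_3 = 6(Δ_2 - Δ_1) = -27
Natural end conditions: m_0 = m_3 = 0.
Solving the tridiagonal system: m_0 = 0, m_1 = -9/2, m_2 = -3, m_3 = 0.
On [0, 2], S(x) = -3 + 7·x + 0·x² - 3/8·x³.
With x = 4/3: S(4/3) = 49/9.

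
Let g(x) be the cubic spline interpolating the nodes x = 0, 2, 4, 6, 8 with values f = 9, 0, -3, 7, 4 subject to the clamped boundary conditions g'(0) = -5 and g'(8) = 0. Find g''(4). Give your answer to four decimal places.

Let m_i = g''(x_i). Step sizes h_i = 2, 2, 2, 2; slopes of the chords Δ_i = (y_(i+1) - y_i)/h_i = -9/2, -3/2, 5, -3/2.
  2·m_0 + 8·m_1 + 2·m_2 = 6(Δ_1 - Δ_0) = 18
  2·m_1 + 8·m_2 + 2·m_3 = 6(Δ_2 - Δ_1) = 39
  2·m_2 + 8·m_3 + 2·m_4 = 6(Δ_3 - Δ_2) = -39
Clamped end conditions give two more equations: 2h_0·m_0 + h_0·m_1 = 6(Δ_0 - g'(0)) = 3 and h_3·m_3 + 2h_3·m_4 = 6(g'(8) - Δ_3) = 9.
Hence m_0 = 61/112, m_1 = 23/56, m_2 = 109/16, m_3 = -457/56, m_4 = 709/112.

6.8125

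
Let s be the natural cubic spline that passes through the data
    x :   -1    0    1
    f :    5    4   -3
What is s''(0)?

Let m_i = s''(x_i). Step sizes h_i = 1, 1; slopes of the chords Δ_i = (y_(i+1) - y_i)/h_i = -1, -7.
  1·m_0 + 4·m_1 + 1·m_2 = 6(Δ_1 - Δ_0) = -36
Natural end conditions: m_0 = m_2 = 0.
Hence m_0 = 0, m_1 = -9, m_2 = 0.

-9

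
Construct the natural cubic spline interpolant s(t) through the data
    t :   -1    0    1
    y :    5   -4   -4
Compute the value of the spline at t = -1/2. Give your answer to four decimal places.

-0.3438

Let σ_i = s''(x_i). Step sizes h_i = 1, 1; slopes of the chords Δ_i = (y_(i+1) - y_i)/h_i = -9, 0.
  1·σ_0 + 4·σ_1 + 1·σ_2 = 6(Δ_1 - Δ_0) = 54
Natural end conditions: σ_0 = σ_2 = 0.
Solving: σ_0 = 0, σ_1 = 27/2, σ_2 = 0.
On [-1, 0], s(t) = 5 - 45/4·(t + 1) + 0·(t + 1)² + 9/4·(t + 1)³.
With (t + 1) = 1/2: s(-1/2) = -11/32.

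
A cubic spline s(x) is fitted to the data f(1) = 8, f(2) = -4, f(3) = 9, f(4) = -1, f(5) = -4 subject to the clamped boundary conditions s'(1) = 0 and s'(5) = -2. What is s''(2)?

70

Put σ_i = s'' at the i-th knot. Here h = (1, 1, 1, 1) and Δ = (-12, 13, -10, -3), so the interior equations h_(i-1)·σ_(i-1) + 2(h_(i-1)+h_i)·σ_i + h_i·σ_(i+1) = 6(Δ_i − Δ_(i-1)) read
  1·σ_0 + 4·σ_1 + 1·σ_2 = 6(Δ_1 - Δ_0) = 150
  1·σ_1 + 4·σ_2 + 1·σ_3 = 6(Δ_2 - Δ_1) = -138
  1·σ_2 + 4·σ_3 + 1·σ_4 = 6(Δ_3 - Δ_2) = 42
Clamped end conditions give two more equations: 2h_0·σ_0 + h_0·σ_1 = 6(Δ_0 - s'(1)) = -72 and h_3·σ_3 + 2h_3·σ_4 = 6(s'(5) - Δ_3) = 6.
Forward elimination and back-substitution give σ_0 = -71, σ_1 = 70, σ_2 = -59, σ_3 = 28, σ_4 = -11.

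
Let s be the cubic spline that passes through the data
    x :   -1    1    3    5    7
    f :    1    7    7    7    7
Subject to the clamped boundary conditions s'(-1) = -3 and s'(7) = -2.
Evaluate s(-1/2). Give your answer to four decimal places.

0.7891

Put σ_i = s'' at the i-th knot. Here h = (2, 2, 2, 2) and Δ = (3, 0, 0, 0), so the interior equations h_(i-1)·σ_(i-1) + 2(h_(i-1)+h_i)·σ_i + h_i·σ_(i+1) = 6(Δ_i − Δ_(i-1)) read
  2·σ_0 + 8·σ_1 + 2·σ_2 = 6(Δ_1 - Δ_0) = -18
  2·σ_1 + 8·σ_2 + 2·σ_3 = 6(Δ_2 - Δ_1) = 0
  2·σ_2 + 8·σ_3 + 2·σ_4 = 6(Δ_3 - Δ_2) = 0
Clamped end conditions give two more equations: 2h_0·σ_0 + h_0·σ_1 = 6(Δ_0 - s'(-1)) = 36 and h_3·σ_3 + 2h_3·σ_4 = 6(s'(7) - Δ_3) = -12.
Solving: σ_0 = 47/4, σ_1 = -11/2, σ_2 = 5/4, σ_3 = 1/2, σ_4 = -13/4.
On [-1, 1], s(x) = 1 - 3·(x + 1) + 47/8·(x + 1)² - 23/16·(x + 1)³.
With (x + 1) = 1/2: s(-1/2) = 101/128.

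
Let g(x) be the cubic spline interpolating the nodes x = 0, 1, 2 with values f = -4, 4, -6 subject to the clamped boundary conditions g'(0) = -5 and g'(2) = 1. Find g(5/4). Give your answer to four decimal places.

2.3203

Put M_i = g'' at the i-th knot. Here h = (1, 1) and Δ = (8, -10), so the interior equations h_(i-1)·M_(i-1) + 2(h_(i-1)+h_i)·M_i + h_i·M_(i+1) = 6(Δ_i − Δ_(i-1)) read
  1·M_0 + 4·M_1 + 1·M_2 = 6(Δ_1 - Δ_0) = -108
Clamped end conditions give two more equations: 2h_0·M_0 + h_0·M_1 = 6(Δ_0 - g'(0)) = 78 and h_1·M_1 + 2h_1·M_2 = 6(g'(2) - Δ_1) = 66.
Solving: M_0 = 69, M_1 = -60, M_2 = 63.
On [1, 2], g(x) = 4 - 1/2·(x - 1) - 30·(x - 1)² + 41/2·(x - 1)³.
With (x - 1) = 1/4: g(5/4) = 297/128.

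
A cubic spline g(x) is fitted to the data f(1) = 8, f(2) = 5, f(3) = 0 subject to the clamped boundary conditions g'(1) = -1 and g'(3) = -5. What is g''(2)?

Write m_i for g''(x_i). With h_i = 1, 1 and divided differences Δ_i = -3, -5, the continuity of g' gives the tridiagonal system
  1·m_0 + 4·m_1 + 1·m_2 = 6(Δ_1 - Δ_0) = -12
Clamped end conditions give two more equations: 2h_0·m_0 + h_0·m_1 = 6(Δ_0 - g'(1)) = -12 and h_1·m_1 + 2h_1·m_2 = 6(g'(3) - Δ_1) = 0.
Solving the tridiagonal system: m_0 = -5, m_1 = -2, m_2 = 1.

-2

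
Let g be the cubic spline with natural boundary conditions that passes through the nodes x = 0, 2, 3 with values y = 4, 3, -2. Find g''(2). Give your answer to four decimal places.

Let M_i = g''(x_i). Step sizes h_i = 2, 1; slopes of the chords Δ_i = (y_(i+1) - y_i)/h_i = -1/2, -5.
  2·M_0 + 6·M_1 + 1·M_2 = 6(Δ_1 - Δ_0) = -27
Natural end conditions: M_0 = M_2 = 0.
Forward elimination and back-substitution give M_0 = 0, M_1 = -9/2, M_2 = 0.

-4.5000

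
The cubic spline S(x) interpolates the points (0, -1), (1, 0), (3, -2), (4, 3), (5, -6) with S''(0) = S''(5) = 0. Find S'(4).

Put m_i = S'' at the i-th knot. Here h = (1, 2, 1, 1) and Δ = (1, -1, 5, -9), so the interior equations h_(i-1)·m_(i-1) + 2(h_(i-1)+h_i)·m_i + h_i·m_(i+1) = 6(Δ_i − Δ_(i-1)) read
  1·m_0 + 6·m_1 + 2·m_2 = 6(Δ_1 - Δ_0) = -12
  2·m_1 + 6·m_2 + 1·m_3 = 6(Δ_2 - Δ_1) = 36
  1·m_2 + 4·m_3 + 1·m_4 = 6(Δ_3 - Δ_2) = -84
Natural end conditions: m_0 = m_4 = 0.
Solving the tridiagonal system: m_0 = 0, m_1 = -6, m_2 = 12, m_3 = -24, m_4 = 0.
On [4, 5], S'(x) = b_3 + 2c_3·(x - 4) + 3d_3·(x - 4)² with b_3 = Δ_3 - h_3(2m_3 + m_4)/6 = -1, c_3 = m_3/2 = -12, d_3 = (m_4 - m_3)/(6h_3) = 4. So S'(4) = -1.

-1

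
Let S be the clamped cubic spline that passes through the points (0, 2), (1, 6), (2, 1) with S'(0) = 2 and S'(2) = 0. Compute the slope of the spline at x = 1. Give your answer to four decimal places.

-1.2500

Let M_i = S''(x_i). Step sizes h_i = 1, 1; slopes of the chords Δ_i = (y_(i+1) - y_i)/h_i = 4, -5.
  1·M_0 + 4·M_1 + 1·M_2 = 6(Δ_1 - Δ_0) = -54
Clamped end conditions give two more equations: 2h_0·M_0 + h_0·M_1 = 6(Δ_0 - S'(0)) = 12 and h_1·M_1 + 2h_1·M_2 = 6(S'(2) - Δ_1) = 30.
Hence M_0 = 37/2, M_1 = -25, M_2 = 55/2.
On [1, 2], S'(x) = b_1 + 2c_1·(x - 1) + 3d_1·(x - 1)² with b_1 = Δ_1 - h_1(2M_1 + M_2)/6 = -5/4, c_1 = M_1/2 = -25/2, d_1 = (M_2 - M_1)/(6h_1) = 35/4. So S'(1) = -5/4.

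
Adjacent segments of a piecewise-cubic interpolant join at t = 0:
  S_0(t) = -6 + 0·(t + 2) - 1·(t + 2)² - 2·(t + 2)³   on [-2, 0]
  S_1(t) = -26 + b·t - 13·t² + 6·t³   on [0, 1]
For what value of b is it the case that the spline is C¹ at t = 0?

S_0'(t) = 0 - 2·(t + 2) - 6·(t + 2)², so S_0'(0) = -28. On the right, S_1'(0) = b, so b = -28.

-28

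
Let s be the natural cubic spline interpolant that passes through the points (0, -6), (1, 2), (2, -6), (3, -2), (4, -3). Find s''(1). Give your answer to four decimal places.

-31.3929

Let σ_i = s''(x_i). Step sizes h_i = 1, 1, 1, 1; slopes of the chords Δ_i = (y_(i+1) - y_i)/h_i = 8, -8, 4, -1.
  1·σ_0 + 4·σ_1 + 1·σ_2 = 6(Δ_1 - Δ_0) = -96
  1·σ_1 + 4·σ_2 + 1·σ_3 = 6(Δ_2 - Δ_1) = 72
  1·σ_2 + 4·σ_3 + 1·σ_4 = 6(Δ_3 - Δ_2) = -30
Natural end conditions: σ_0 = σ_4 = 0.
Hence σ_0 = 0, σ_1 = -879/28, σ_2 = 207/7, σ_3 = -417/28, σ_4 = 0.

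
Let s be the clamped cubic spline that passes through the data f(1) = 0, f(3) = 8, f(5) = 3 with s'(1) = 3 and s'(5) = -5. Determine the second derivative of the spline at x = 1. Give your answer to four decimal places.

Write M_i for s''(x_i). With h_i = 2, 2 and divided differences Δ_i = 4, -5/2, the continuity of s' gives the tridiagonal system
  2·M_0 + 8·M_1 + 2·M_2 = 6(Δ_1 - Δ_0) = -39
Clamped end conditions give two more equations: 2h_0·M_0 + h_0·M_1 = 6(Δ_0 - s'(1)) = 6 and h_1·M_1 + 2h_1·M_2 = 6(s'(5) - Δ_1) = -15.
Forward elimination and back-substitution give M_0 = 35/8, M_1 = -23/4, M_2 = -7/8.

4.3750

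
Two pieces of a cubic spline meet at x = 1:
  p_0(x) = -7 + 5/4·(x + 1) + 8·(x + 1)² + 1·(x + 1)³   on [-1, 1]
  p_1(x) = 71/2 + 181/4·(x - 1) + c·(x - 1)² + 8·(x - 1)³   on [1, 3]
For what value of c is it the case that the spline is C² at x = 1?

p_0''(x) = 16 + 6·(x + 1), so p_0''(1) = 28. On the right, p_1''(1) = 2c, so c = 14.

14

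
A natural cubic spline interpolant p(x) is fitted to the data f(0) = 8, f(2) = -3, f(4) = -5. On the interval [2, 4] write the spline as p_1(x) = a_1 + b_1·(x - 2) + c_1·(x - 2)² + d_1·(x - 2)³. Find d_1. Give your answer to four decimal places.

Write M_i for p''(x_i). With h_i = 2, 2 and divided differences Δ_i = -11/2, -1, the continuity of p' gives the tridiagonal system
  2·M_0 + 8·M_1 + 2·M_2 = 6(Δ_1 - Δ_0) = 27
Natural end conditions: M_0 = M_2 = 0.
Hence M_0 = 0, M_1 = 27/8, M_2 = 0.
On [2, 4], with p_1(x) = a_1 + b_1·(x - 2) + c_1·(x - 2)² + d_1·(x - 2)³: c_1 = M_1/2 = 27/16, d_1 = (M_2 - M_1)/(6h_1) = -9/32, b_1 = Δ_1 - h_1(2M_1 + M_2)/6 = -13/4.

-0.2813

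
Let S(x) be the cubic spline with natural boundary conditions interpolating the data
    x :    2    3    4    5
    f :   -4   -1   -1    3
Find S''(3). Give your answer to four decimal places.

With M_i denoting the second derivative at x_i, h_i = 1, 1, 1, and Δ_i = (y_(i+1) − y_i)/h_i = 3, 0, 4:
  1·M_0 + 4·M_1 + 1·M_2 = 6(Δ_1 - Δ_0) = -18
  1·M_1 + 4·M_2 + 1·M_3 = 6(Δ_2 - Δ_1) = 24
Natural end conditions: M_0 = M_3 = 0.
Solving the tridiagonal system: M_0 = 0, M_1 = -32/5, M_2 = 38/5, M_3 = 0.

-6.4000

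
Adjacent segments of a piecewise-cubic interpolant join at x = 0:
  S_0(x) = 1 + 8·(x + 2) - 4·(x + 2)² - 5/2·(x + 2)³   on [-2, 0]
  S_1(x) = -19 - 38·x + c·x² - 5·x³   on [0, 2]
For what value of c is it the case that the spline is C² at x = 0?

-19

S_0''(x) = -8 - 15·(x + 2), so S_0''(0) = -38. On the right, S_1''(0) = 2c, so c = -19.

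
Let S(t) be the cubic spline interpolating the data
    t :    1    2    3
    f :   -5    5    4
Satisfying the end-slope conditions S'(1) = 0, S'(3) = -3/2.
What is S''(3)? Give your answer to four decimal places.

14.2500

With M_i denoting the second derivative at x_i, h_i = 1, 1, and Δ_i = (y_(i+1) − y_i)/h_i = 10, -1:
  1·M_0 + 4·M_1 + 1·M_2 = 6(Δ_1 - Δ_0) = -66
Clamped end conditions give two more equations: 2h_0·M_0 + h_0·M_1 = 6(Δ_0 - S'(1)) = 60 and h_1·M_1 + 2h_1·M_2 = 6(S'(3) - Δ_1) = -3.
Hence M_0 = 183/4, M_1 = -63/2, M_2 = 57/4.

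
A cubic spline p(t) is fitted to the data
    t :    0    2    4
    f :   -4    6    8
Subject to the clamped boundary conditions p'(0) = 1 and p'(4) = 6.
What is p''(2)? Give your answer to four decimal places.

-8.5000

With M_i denoting the second derivative at x_i, h_i = 2, 2, and Δ_i = (y_(i+1) − y_i)/h_i = 5, 1:
  2·M_0 + 8·M_1 + 2·M_2 = 6(Δ_1 - Δ_0) = -24
Clamped end conditions give two more equations: 2h_0·M_0 + h_0·M_1 = 6(Δ_0 - p'(0)) = 24 and h_1·M_1 + 2h_1·M_2 = 6(p'(4) - Δ_1) = 30.
Hence M_0 = 41/4, M_1 = -17/2, M_2 = 47/4.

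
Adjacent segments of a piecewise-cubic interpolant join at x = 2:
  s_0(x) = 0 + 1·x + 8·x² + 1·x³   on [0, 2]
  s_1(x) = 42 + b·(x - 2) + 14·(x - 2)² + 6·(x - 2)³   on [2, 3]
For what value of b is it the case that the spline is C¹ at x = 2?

45

s_0'(x) = 1 + 16·x + 3·x², so s_0'(2) = 45. On the right, s_1'(2) = b, so b = 45.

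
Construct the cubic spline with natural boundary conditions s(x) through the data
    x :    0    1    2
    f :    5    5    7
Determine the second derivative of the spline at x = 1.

Put M_i = s'' at the i-th knot. Here h = (1, 1) and Δ = (0, 2), so the interior equations h_(i-1)·M_(i-1) + 2(h_(i-1)+h_i)·M_i + h_i·M_(i+1) = 6(Δ_i − Δ_(i-1)) read
  1·M_0 + 4·M_1 + 1·M_2 = 6(Δ_1 - Δ_0) = 12
Natural end conditions: M_0 = M_2 = 0.
Forward elimination and back-substitution give M_0 = 0, M_1 = 3, M_2 = 0.

3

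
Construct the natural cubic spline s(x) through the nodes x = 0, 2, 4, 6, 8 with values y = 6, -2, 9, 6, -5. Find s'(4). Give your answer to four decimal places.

Let σ_i = s''(x_i). Step sizes h_i = 2, 2, 2, 2; slopes of the chords Δ_i = (y_(i+1) - y_i)/h_i = -4, 11/2, -3/2, -11/2.
  2·σ_0 + 8·σ_1 + 2·σ_2 = 6(Δ_1 - Δ_0) = 57
  2·σ_1 + 8·σ_2 + 2·σ_3 = 6(Δ_2 - Δ_1) = -42
  2·σ_2 + 8·σ_3 + 2·σ_4 = 6(Δ_3 - Δ_2) = -24
Natural end conditions: σ_0 = σ_4 = 0.
Hence σ_0 = 0, σ_1 = 999/112, σ_2 = -201/28, σ_3 = -135/112, σ_4 = 0.
On [4, 6], s'(x) = b_2 + 2c_2·(x - 4) + 3d_2·(x - 4)² with b_2 = Δ_2 - h_2(2σ_2 + σ_3)/6 = 59/16, c_2 = σ_2/2 = -201/56, d_2 = (σ_3 - σ_2)/(6h_2) = 223/448. So s'(4) = 59/16.

3.6875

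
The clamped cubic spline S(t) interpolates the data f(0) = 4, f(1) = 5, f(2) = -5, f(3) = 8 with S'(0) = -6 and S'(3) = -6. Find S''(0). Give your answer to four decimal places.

43.2000

Write M_i for S''(x_i). With h_i = 1, 1, 1 and divided differences Δ_i = 1, -10, 13, the continuity of S' gives the tridiagonal system
  1·M_0 + 4·M_1 + 1·M_2 = 6(Δ_1 - Δ_0) = -66
  1·M_1 + 4·M_2 + 1·M_3 = 6(Δ_2 - Δ_1) = 138
Clamped end conditions give two more equations: 2h_0·M_0 + h_0·M_1 = 6(Δ_0 - S'(0)) = 42 and h_2·M_2 + 2h_2·M_3 = 6(S'(3) - Δ_2) = -114.
Forward elimination and back-substitution give M_0 = 216/5, M_1 = -222/5, M_2 = 342/5, M_3 = -456/5.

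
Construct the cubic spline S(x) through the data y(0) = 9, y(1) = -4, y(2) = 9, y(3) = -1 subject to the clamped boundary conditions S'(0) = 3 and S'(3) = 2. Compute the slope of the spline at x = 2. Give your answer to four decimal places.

Let σ_i = S''(x_i). Step sizes h_i = 1, 1, 1; slopes of the chords Δ_i = (y_(i+1) - y_i)/h_i = -13, 13, -10.
  1·σ_0 + 4·σ_1 + 1·σ_2 = 6(Δ_1 - Δ_0) = 156
  1·σ_1 + 4·σ_2 + 1·σ_3 = 6(Δ_2 - Δ_1) = -138
Clamped end conditions give two more equations: 2h_0·σ_0 + h_0·σ_1 = 6(Δ_0 - S'(0)) = -96 and h_2·σ_2 + 2h_2·σ_3 = 6(S'(3) - Δ_2) = 72.
Hence σ_0 = -1312/15, σ_1 = 1184/15, σ_2 = -1084/15, σ_3 = 1082/15.
On [2, 3], S'(x) = b_2 + 2c_2·(x - 2) + 3d_2·(x - 2)² with b_2 = Δ_2 - h_2(2σ_2 + σ_3)/6 = 31/15, c_2 = σ_2/2 = -542/15, d_2 = (σ_3 - σ_2)/(6h_2) = 361/15. So S'(2) = 31/15.

2.0667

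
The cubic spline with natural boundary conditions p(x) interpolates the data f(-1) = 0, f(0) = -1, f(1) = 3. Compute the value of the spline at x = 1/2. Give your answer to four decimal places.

Write σ_i for p''(x_i). With h_i = 1, 1 and divided differences Δ_i = -1, 4, the continuity of p' gives the tridiagonal system
  1·σ_0 + 4·σ_1 + 1·σ_2 = 6(Δ_1 - Δ_0) = 30
Natural end conditions: σ_0 = σ_2 = 0.
Solving the tridiagonal system: σ_0 = 0, σ_1 = 15/2, σ_2 = 0.
On [0, 1], p(x) = -1 + 3/2·x + 15/4·x² - 5/4·x³.
With x = 1/2: p(1/2) = 17/32.

0.5313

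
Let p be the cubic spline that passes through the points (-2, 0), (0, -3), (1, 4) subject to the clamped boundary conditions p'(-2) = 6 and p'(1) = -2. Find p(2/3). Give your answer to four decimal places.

2.9198

With M_i denoting the second derivative at x_i, h_i = 2, 1, and Δ_i = (y_(i+1) − y_i)/h_i = -3/2, 7:
  2·M_0 + 6·M_1 + 1·M_2 = 6(Δ_1 - Δ_0) = 51
Clamped end conditions give two more equations: 2h_0·M_0 + h_0·M_1 = 6(Δ_0 - p'(-2)) = -45 and h_1·M_1 + 2h_1·M_2 = 6(p'(1) - Δ_1) = -54.
Solving: M_0 = -269/12, M_1 = 67/3, M_2 = -229/6.
On [0, 1], p(x) = -3 + 71/12·x + 67/6·x² - 121/12·x³.
With x = 2/3: p(2/3) = 473/162.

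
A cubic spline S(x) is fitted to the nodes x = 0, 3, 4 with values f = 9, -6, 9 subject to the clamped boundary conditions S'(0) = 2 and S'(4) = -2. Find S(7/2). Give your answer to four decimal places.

3.6875

With m_i denoting the second derivative at x_i, h_i = 3, 1, and Δ_i = (y_(i+1) − y_i)/h_i = -5, 15:
  3·m_0 + 8·m_1 + 1·m_2 = 6(Δ_1 - Δ_0) = 120
Clamped end conditions give two more equations: 2h_0·m_0 + h_0·m_1 = 6(Δ_0 - S'(0)) = -42 and h_1·m_1 + 2h_1·m_2 = 6(S'(4) - Δ_1) = -102.
Solving the tridiagonal system: m_0 = -23, m_1 = 32, m_2 = -67.
On [3, 4], S(x) = -6 + 31/2·(x - 3) + 16·(x - 3)² - 33/2·(x - 3)³.
With (x - 3) = 1/2: S(7/2) = 59/16.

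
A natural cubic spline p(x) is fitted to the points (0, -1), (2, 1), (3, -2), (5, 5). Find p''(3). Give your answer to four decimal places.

Write σ_i for p''(x_i). With h_i = 2, 1, 2 and divided differences Δ_i = 1, -3, 7/2, the continuity of p' gives the tridiagonal system
  2·σ_0 + 6·σ_1 + 1·σ_2 = 6(Δ_1 - Δ_0) = -24
  1·σ_1 + 6·σ_2 + 2·σ_3 = 6(Δ_2 - Δ_1) = 39
Natural end conditions: σ_0 = σ_3 = 0.
Solving: σ_0 = 0, σ_1 = -183/35, σ_2 = 258/35, σ_3 = 0.

7.3714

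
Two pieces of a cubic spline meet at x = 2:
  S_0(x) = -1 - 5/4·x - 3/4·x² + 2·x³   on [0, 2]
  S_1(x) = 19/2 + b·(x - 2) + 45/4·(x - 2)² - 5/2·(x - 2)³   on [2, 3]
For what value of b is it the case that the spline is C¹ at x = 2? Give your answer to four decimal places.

19.7500

S_0'(x) = -5/4 - 3/2·x + 6·x², so S_0'(2) = 79/4. On the right, S_1'(2) = b, so b = 79/4.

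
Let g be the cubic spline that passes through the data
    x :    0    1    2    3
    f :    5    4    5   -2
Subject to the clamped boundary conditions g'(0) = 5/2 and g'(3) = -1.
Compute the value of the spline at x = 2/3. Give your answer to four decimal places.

4.3753

Put m_i = g'' at the i-th knot. Here h = (1, 1, 1) and Δ = (-1, 1, -7), so the interior equations h_(i-1)·m_(i-1) + 2(h_(i-1)+h_i)·m_i + h_i·m_(i+1) = 6(Δ_i − Δ_(i-1)) read
  1·m_0 + 4·m_1 + 1·m_2 = 6(Δ_1 - Δ_0) = 12
  1·m_1 + 4·m_2 + 1·m_3 = 6(Δ_2 - Δ_1) = -48
Clamped end conditions give two more equations: 2h_0·m_0 + h_0·m_1 = 6(Δ_0 - g'(0)) = -21 and h_2·m_2 + 2h_2·m_3 = 6(g'(3) - Δ_2) = 36.
Hence m_0 = -254/15, m_1 = 193/15, m_2 = -338/15, m_3 = 439/15.
On [0, 1], g(x) = 5 + 5/2·x - 127/15·x² + 149/30·x³.
With x = 2/3: g(2/3) = 1772/405.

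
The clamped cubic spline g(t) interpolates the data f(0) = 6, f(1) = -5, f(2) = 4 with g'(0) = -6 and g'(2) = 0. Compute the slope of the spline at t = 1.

Put M_i = g'' at the i-th knot. Here h = (1, 1) and Δ = (-11, 9), so the interior equations h_(i-1)·M_(i-1) + 2(h_(i-1)+h_i)·M_i + h_i·M_(i+1) = 6(Δ_i − Δ_(i-1)) read
  1·M_0 + 4·M_1 + 1·M_2 = 6(Δ_1 - Δ_0) = 120
Clamped end conditions give two more equations: 2h_0·M_0 + h_0·M_1 = 6(Δ_0 - g'(0)) = -30 and h_1·M_1 + 2h_1·M_2 = 6(g'(2) - Δ_1) = -54.
Solving: M_0 = -42, M_1 = 54, M_2 = -54.
On [1, 2], g'(t) = b_1 + 2c_1·(t - 1) + 3d_1·(t - 1)² with b_1 = Δ_1 - h_1(2M_1 + M_2)/6 = 0, c_1 = M_1/2 = 27, d_1 = (M_2 - M_1)/(6h_1) = -18. So g'(1) = 0.

0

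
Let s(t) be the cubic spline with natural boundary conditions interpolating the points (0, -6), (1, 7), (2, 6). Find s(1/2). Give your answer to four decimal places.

1.8125

Write M_i for s''(x_i). With h_i = 1, 1 and divided differences Δ_i = 13, -1, the continuity of s' gives the tridiagonal system
  1·M_0 + 4·M_1 + 1·M_2 = 6(Δ_1 - Δ_0) = -84
Natural end conditions: M_0 = M_2 = 0.
Hence M_0 = 0, M_1 = -21, M_2 = 0.
On [0, 1], s(t) = -6 + 33/2·t + 0·t² - 7/2·t³.
With t = 1/2: s(1/2) = 29/16.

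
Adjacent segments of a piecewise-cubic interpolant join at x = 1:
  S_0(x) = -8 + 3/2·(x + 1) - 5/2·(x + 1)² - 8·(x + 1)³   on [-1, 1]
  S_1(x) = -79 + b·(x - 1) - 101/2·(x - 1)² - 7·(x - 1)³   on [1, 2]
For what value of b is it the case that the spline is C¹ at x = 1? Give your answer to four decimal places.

-104.5000

S_0'(x) = 3/2 - 5·(x + 1) - 24·(x + 1)², so S_0'(1) = -209/2. On the right, S_1'(1) = b, so b = -209/2.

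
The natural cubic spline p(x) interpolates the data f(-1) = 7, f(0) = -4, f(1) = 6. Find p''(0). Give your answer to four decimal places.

With m_i denoting the second derivative at x_i, h_i = 1, 1, and Δ_i = (y_(i+1) − y_i)/h_i = -11, 10:
  1·m_0 + 4·m_1 + 1·m_2 = 6(Δ_1 - Δ_0) = 126
Natural end conditions: m_0 = m_2 = 0.
Hence m_0 = 0, m_1 = 63/2, m_2 = 0.

31.5000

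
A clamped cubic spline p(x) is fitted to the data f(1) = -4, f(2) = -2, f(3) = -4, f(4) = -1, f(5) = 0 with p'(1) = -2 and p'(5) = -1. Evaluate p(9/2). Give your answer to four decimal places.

0.0379

Let σ_i = p''(x_i). Step sizes h_i = 1, 1, 1, 1; slopes of the chords Δ_i = (y_(i+1) - y_i)/h_i = 2, -2, 3, 1.
  1·σ_0 + 4·σ_1 + 1·σ_2 = 6(Δ_1 - Δ_0) = -24
  1·σ_1 + 4·σ_2 + 1·σ_3 = 6(Δ_2 - Δ_1) = 30
  1·σ_2 + 4·σ_3 + 1·σ_4 = 6(Δ_3 - Δ_2) = -12
Clamped end conditions give two more equations: 2h_0·σ_0 + h_0·σ_1 = 6(Δ_0 - p'(1)) = 24 and h_3·σ_3 + 2h_3·σ_4 = 6(p'(5) - Δ_3) = -12.
Forward elimination and back-substitution give σ_0 = 529/28, σ_1 = -193/14, σ_2 = 49/4, σ_3 = -73/14, σ_4 = -95/28.
On [4, 5], p(x) = -1 + 185/56·(x - 4) - 73/28·(x - 4)² + 17/56·(x - 4)³.
With (x - 4) = 1/2: p(9/2) = 17/448.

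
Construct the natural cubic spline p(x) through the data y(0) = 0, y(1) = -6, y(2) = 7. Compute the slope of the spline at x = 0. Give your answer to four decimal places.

-10.7500

Let M_i = p''(x_i). Step sizes h_i = 1, 1; slopes of the chords Δ_i = (y_(i+1) - y_i)/h_i = -6, 13.
  1·M_0 + 4·M_1 + 1·M_2 = 6(Δ_1 - Δ_0) = 114
Natural end conditions: M_0 = M_2 = 0.
Hence M_0 = 0, M_1 = 57/2, M_2 = 0.
On [0, 1], p'(x) = b_0 + 2c_0·x + 3d_0·x² with b_0 = Δ_0 - h_0(2M_0 + M_1)/6 = -43/4, c_0 = M_0/2 = 0, d_0 = (M_1 - M_0)/(6h_0) = 19/4. So p'(0) = -43/4.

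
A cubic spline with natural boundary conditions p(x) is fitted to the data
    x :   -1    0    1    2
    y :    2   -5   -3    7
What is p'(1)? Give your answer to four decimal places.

6.9333

Put σ_i = p'' at the i-th knot. Here h = (1, 1, 1) and Δ = (-7, 2, 10), so the interior equations h_(i-1)·σ_(i-1) + 2(h_(i-1)+h_i)·σ_i + h_i·σ_(i+1) = 6(Δ_i − Δ_(i-1)) read
  1·σ_0 + 4·σ_1 + 1·σ_2 = 6(Δ_1 - Δ_0) = 54
  1·σ_1 + 4·σ_2 + 1·σ_3 = 6(Δ_2 - Δ_1) = 48
Natural end conditions: σ_0 = σ_3 = 0.
Forward elimination and back-substitution give σ_0 = 0, σ_1 = 56/5, σ_2 = 46/5, σ_3 = 0.
On [1, 2], p'(x) = b_2 + 2c_2·(x - 1) + 3d_2·(x - 1)² with b_2 = Δ_2 - h_2(2σ_2 + σ_3)/6 = 104/15, c_2 = σ_2/2 = 23/5, d_2 = (σ_3 - σ_2)/(6h_2) = -23/15. So p'(1) = 104/15.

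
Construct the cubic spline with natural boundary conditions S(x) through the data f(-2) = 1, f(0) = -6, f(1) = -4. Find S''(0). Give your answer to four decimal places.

Write m_i for S''(x_i). With h_i = 2, 1 and divided differences Δ_i = -7/2, 2, the continuity of S' gives the tridiagonal system
  2·m_0 + 6·m_1 + 1·m_2 = 6(Δ_1 - Δ_0) = 33
Natural end conditions: m_0 = m_2 = 0.
Solving the tridiagonal system: m_0 = 0, m_1 = 11/2, m_2 = 0.

5.5000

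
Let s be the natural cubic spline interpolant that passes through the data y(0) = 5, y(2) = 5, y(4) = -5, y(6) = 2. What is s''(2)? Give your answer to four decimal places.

-5.7000

Write σ_i for s''(x_i). With h_i = 2, 2, 2 and divided differences Δ_i = 0, -5, 7/2, the continuity of s' gives the tridiagonal system
  2·σ_0 + 8·σ_1 + 2·σ_2 = 6(Δ_1 - Δ_0) = -30
  2·σ_1 + 8·σ_2 + 2·σ_3 = 6(Δ_2 - Δ_1) = 51
Natural end conditions: σ_0 = σ_3 = 0.
Solving the tridiagonal system: σ_0 = 0, σ_1 = -57/10, σ_2 = 39/5, σ_3 = 0.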